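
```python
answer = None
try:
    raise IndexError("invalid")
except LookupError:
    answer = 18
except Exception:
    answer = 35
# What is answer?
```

Step-by-step execution trace:
1. `raise IndexError(...)` raises IndexError.
2. `except LookupError` matches (IndexError is a subclass of LookupError) → answer = 18.
3. `except Exception` is not reached.
Result: 18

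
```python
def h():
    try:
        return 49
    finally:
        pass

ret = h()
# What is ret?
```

Step-by-step execution trace:
1. `h()` enters try: `return 49` sets pending return value 49.
2. Before returning, `finally: pass` runs (no effect).
3. h() returns 49 → ret = 49.
Result: 49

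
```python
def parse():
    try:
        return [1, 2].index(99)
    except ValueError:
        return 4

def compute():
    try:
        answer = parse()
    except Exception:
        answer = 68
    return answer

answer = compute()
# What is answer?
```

Step-by-step execution trace:
1. `compute()` calls `parse()`.
2. In parse: `[1, 2].index(99)` raises ValueError; `except ValueError` catches it → returns 4.
3. In compute: `answer = parse()` → answer = 4. No exception reaches compute.
4. `except Exception` is skipped; compute returns 4.
5. answer = 4.
Result: 4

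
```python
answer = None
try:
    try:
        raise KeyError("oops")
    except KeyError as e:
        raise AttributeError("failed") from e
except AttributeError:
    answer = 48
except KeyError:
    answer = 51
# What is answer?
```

Step-by-step execution trace:
1. Inner try raises KeyError; inner `except KeyError as e` catches it.
2. `raise AttributeError(...) from e` raises AttributeError (KeyError is attached as __cause__, but only AttributeError is active).
3. Outer `except AttributeError` matches → answer = 48.
4. `except KeyError` is not reached.
Result: 48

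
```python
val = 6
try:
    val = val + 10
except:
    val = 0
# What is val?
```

Step-by-step execution trace:
1. val starts at 6.
2. try: `val = val + 10` → val = 16. No exception raised.
3. `except` is skipped.
Result: 16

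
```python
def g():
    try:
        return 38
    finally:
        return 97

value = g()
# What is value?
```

Step-by-step execution trace:
1. `g()` enters try: `return 38` sets pending return value 38.
2. Before returning, `finally: return 97` runs and overrides the pending return.
3. g() returns 97 → value = 97.
Result: 97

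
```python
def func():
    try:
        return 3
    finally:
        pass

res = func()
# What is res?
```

Step-by-step execution trace:
1. `func()` enters try: `return 3` sets pending return value 3.
2. Before returning, `finally: pass` runs (no effect).
3. func() returns 3 → res = 3.
Result: 3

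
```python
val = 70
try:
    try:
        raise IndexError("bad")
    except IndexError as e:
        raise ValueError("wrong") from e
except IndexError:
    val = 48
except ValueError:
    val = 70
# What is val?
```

Step-by-step execution trace:
1. Inner try raises IndexError; inner `except IndexError as e` catches it.
2. `raise ValueError(...) from e` raises ValueError (IndexError is attached as __cause__, but only ValueError is active).
3. Outer `except IndexError` does not match ValueError; skipped.
4. Outer `except ValueError` matches → val = 70.
Result: 70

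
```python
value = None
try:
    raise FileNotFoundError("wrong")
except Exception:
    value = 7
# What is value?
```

Step-by-step execution trace:
1. `raise FileNotFoundError(...)` raises FileNotFoundError.
2. `except Exception` matches (FileNotFoundError is a subclass of Exception) → value = 7.
Result: 7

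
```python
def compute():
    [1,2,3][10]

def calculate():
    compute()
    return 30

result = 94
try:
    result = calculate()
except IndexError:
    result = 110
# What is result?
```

Step-by-step execution trace:
1. result starts at 94.
2. try: `calculate()` calls `compute()`.
3. `compute()` evaluates `[1,2,3][10]`, which raises IndexError; it propagates through calculate (uncaught).
4. `return 30` in calculate is not reached; the assignment to result does not complete.
5. `except IndexError` matches → result = 110.
Result: 110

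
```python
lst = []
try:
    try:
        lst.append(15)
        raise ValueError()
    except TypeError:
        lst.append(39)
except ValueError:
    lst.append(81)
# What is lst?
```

Step-by-step execution trace:
1. Inner try: `lst.append(15)` → lst = [15].
2. `raise ValueError()` raises ValueError.
3. Inner `except TypeError` does not match ValueError; exception propagates to outer try.
4. Outer `except ValueError` matches → `lst.append(81)` → lst = [15, 81].
Result: [15, 81]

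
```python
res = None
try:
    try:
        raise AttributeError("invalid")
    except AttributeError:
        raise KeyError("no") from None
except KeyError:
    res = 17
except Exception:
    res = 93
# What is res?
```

Step-by-step execution trace:
1. Inner try raises AttributeError; inner `except AttributeError` catches it.
2. `raise KeyError(...) from None` raises KeyError (from None suppresses __context__, but the active exception is still KeyError).
3. Outer `except KeyError` matches → res = 17.
4. `except Exception` is not reached.
Result: 17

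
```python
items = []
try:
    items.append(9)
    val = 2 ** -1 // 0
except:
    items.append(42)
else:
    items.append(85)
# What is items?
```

Step-by-step execution trace:
1. try: `items.append(9)` → items = [9].
2. `val = 2 ** -1 // 0` raises ZeroDivisionError.
3. bare `except` matches → `items.append(42)` → items = [9, 42].
4. `else` is skipped (an exception was raised).
Result: [9, 42]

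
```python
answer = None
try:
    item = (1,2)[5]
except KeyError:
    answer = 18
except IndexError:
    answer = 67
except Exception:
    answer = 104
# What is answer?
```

Step-by-step execution trace:
1. `item = (1,2)[5]` raises IndexError.
2. `except KeyError` does not match IndexError; skipped.
3. `except IndexError` matches → answer = 67.
4. Remaining except clauses are skipped.
Result: 67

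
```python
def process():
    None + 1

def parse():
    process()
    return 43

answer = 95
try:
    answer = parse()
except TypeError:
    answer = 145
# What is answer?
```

Step-by-step execution trace:
1. answer starts at 95.
2. try: `parse()` calls `process()`.
3. `process()` evaluates `None + 1`, which raises TypeError; it propagates through parse (uncaught).
4. `return 43` in parse is not reached; the assignment to answer does not complete.
5. `except TypeError` matches → answer = 145.
Result: 145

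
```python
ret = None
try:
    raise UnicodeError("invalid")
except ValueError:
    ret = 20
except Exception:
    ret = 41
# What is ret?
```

Step-by-step execution trace:
1. `raise UnicodeError(...)` raises UnicodeError.
2. `except ValueError` matches (UnicodeError is a subclass of ValueError) → ret = 20.
3. `except Exception` is not reached.
Result: 20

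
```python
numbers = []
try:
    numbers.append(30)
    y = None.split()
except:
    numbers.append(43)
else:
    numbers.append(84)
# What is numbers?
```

Step-by-step execution trace:
1. try: `numbers.append(30)` → numbers = [30].
2. `y = None.split()` raises AttributeError.
3. bare `except` matches → `numbers.append(43)` → numbers = [30, 43].
4. `else` is skipped (an exception was raised).
Result: [30, 43]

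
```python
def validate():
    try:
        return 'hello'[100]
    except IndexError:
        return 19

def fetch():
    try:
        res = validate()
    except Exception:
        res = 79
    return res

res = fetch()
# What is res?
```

Step-by-step execution trace:
1. `fetch()` calls `validate()`.
2. In validate: `'hello'[100]` raises IndexError; `except IndexError` catches it → returns 19.
3. In fetch: `res = validate()` → res = 19. No exception reaches fetch.
4. `except Exception` is skipped; fetch returns 19.
5. res = 19.
Result: 19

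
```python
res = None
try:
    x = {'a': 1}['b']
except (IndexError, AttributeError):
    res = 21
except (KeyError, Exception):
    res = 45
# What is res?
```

Step-by-step execution trace:
1. `x = {'a': 1}['b']` raises KeyError.
2. `except (IndexError, AttributeError)` does not match KeyError; skipped.
3. `except (KeyError, Exception)` matches (KeyError is in the tuple) → res = 45.
Result: 45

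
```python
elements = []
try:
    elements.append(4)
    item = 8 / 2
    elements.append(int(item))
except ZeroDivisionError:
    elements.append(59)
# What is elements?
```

Step-by-step execution trace:
1. try: `elements.append(4)` → elements = [4].
2. `item = 8 / 2` → item = 4.0. No exception raised.
3. `elements.append(int(item))` → elements = [4, 4].
4. `except ZeroDivisionError` is skipped (no exception was raised).
Result: [4, 4]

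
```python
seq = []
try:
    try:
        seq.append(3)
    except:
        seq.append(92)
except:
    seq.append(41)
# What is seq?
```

Step-by-step execution trace:
1. Inner try: `seq.append(3)` → seq = [3]. No exception raised.
2. Inner `except` is skipped.
3. Inner try completes normally; outer `except` is skipped.
Result: [3]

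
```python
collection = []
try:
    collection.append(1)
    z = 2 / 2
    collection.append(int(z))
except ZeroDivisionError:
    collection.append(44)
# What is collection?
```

Step-by-step execution trace:
1. try: `collection.append(1)` → collection = [1].
2. `z = 2 / 2` → z = 1.0. No exception raised.
3. `collection.append(int(z))` → collection = [1, 1].
4. `except ZeroDivisionError` is skipped (no exception was raised).
Result: [1, 1]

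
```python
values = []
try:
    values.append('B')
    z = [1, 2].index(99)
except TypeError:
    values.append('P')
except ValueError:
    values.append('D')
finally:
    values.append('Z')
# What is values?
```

Step-by-step execution trace:
1. try: `values.append('B')` → values = ['B'].
2. `z = [1, 2].index(99)` raises ValueError.
3. `except TypeError` does not match ValueError; skipped.
4. `except ValueError` matches → `values.append('D')` → values = ['B', 'D'].
5. finally always runs: `values.append('Z')` → values = ['B', 'D', 'Z'].
Result: ['B', 'D', 'Z']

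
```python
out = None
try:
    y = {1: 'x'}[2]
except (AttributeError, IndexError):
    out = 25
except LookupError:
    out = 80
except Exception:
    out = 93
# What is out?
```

Step-by-step execution trace:
1. `y = {1: 'x'}[2]` raises KeyError.
2. `except (AttributeError, IndexError)` does not match KeyError; skipped.
3. `except LookupError` matches (KeyError is a subclass of LookupError) → out = 80.
4. `except Exception` is not reached.
Result: 80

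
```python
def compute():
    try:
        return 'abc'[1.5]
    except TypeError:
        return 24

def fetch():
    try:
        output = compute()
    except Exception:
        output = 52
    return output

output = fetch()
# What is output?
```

Step-by-step execution trace:
1. `fetch()` calls `compute()`.
2. In compute: `'abc'[1.5]` raises TypeError; `except TypeError` catches it → returns 24.
3. In fetch: `output = compute()` → output = 24. No exception reaches fetch.
4. `except Exception` is skipped; fetch returns 24.
5. output = 24.
Result: 24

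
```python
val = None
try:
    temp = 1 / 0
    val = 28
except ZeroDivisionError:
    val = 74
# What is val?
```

Step-by-step execution trace:
1. `temp = 1 / 0` raises ZeroDivisionError.
2. `val = 28` is not reached.
3. `except ZeroDivisionError` matches → val = 74.
Result: 74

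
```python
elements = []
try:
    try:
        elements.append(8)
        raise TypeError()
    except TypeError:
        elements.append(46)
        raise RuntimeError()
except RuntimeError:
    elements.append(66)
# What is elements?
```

Step-by-step execution trace:
1. Inner try: `elements.append(8)` → elements = [8].
2. `raise TypeError()` raises TypeError.
3. Inner `except TypeError` matches → `elements.append(46)` → elements = [8, 46].
4. `raise RuntimeError()` raises RuntimeError; propagates to outer try.
5. Outer `except RuntimeError` matches → `elements.append(66)` → elements = [8, 46, 66].
Result: [8, 46, 66]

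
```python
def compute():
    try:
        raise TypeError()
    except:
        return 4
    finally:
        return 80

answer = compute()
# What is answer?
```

Step-by-step execution trace:
1. `compute()` enters try: `raise TypeError()` raises TypeError.
2. bare `except` matches → `return 4` sets pending return value 4.
3. Before returning, `finally: return 80` runs and overrides the pending return.
4. compute() returns 80 → answer = 80.
Result: 80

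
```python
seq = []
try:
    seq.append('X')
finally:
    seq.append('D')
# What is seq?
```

Step-by-step execution trace:
1. try: `seq.append('X')` → seq = ['X'].
2. The try body completes without raising.
3. finally always runs: `seq.append('D')` → seq = ['X', 'D'].
Result: ['X', 'D']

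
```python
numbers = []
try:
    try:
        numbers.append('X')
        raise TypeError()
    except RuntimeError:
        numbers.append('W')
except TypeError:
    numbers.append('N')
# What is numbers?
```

Step-by-step execution trace:
1. Inner try: `numbers.append('X')` → numbers = ['X'].
2. `raise TypeError()` raises TypeError.
3. Inner `except RuntimeError` does not match TypeError; exception propagates to outer try.
4. Outer `except TypeError` matches → `numbers.append('N')` → numbers = ['X', 'N'].
Result: ['X', 'N']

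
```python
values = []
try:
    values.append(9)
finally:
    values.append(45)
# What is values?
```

Step-by-step execution trace:
1. try: `values.append(9)` → values = [9].
2. The try body completes without raising.
3. finally always runs: `values.append(45)` → values = [9, 45].
Result: [9, 45]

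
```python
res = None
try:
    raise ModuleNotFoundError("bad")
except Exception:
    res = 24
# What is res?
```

Step-by-step execution trace:
1. `raise ModuleNotFoundError(...)` raises ModuleNotFoundError.
2. `except Exception` matches (ModuleNotFoundError is a subclass of Exception) → res = 24.
Result: 24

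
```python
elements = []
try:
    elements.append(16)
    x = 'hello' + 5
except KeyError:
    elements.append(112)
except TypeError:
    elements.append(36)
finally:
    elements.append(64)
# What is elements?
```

Step-by-step execution trace:
1. try: `elements.append(16)` → elements = [16].
2. `x = 'hello' + 5` raises TypeError.
3. `except KeyError` does not match TypeError; skipped.
4. `except TypeError` matches → `elements.append(36)` → elements = [16, 36].
5. finally always runs: `elements.append(64)` → elements = [16, 36, 64].
Result: [16, 36, 64]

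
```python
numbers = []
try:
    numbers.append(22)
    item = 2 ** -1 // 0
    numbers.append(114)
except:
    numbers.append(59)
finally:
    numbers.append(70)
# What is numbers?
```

Step-by-step execution trace:
1. try: `numbers.append(22)` → numbers = [22].
2. `item = 2 ** -1 // 0` raises ZeroDivisionError; `numbers.append(114)` is not reached.
3. bare `except` matches → `numbers.append(59)` → numbers = [22, 59].
4. finally always runs: `numbers.append(70)` → numbers = [22, 59, 70].
Result: [22, 59, 70]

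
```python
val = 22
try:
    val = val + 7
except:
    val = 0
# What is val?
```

Step-by-step execution trace:
1. val starts at 22.
2. try: `val = val + 7` → val = 29. No exception raised.
3. `except` is skipped.
Result: 29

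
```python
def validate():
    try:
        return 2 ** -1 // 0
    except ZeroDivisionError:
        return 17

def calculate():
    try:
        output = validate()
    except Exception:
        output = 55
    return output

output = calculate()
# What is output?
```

Step-by-step execution trace:
1. `calculate()` calls `validate()`.
2. In validate: `2 ** -1 // 0` raises ZeroDivisionError; `except ZeroDivisionError` catches it → returns 17.
3. In calculate: `output = validate()` → output = 17. No exception reaches calculate.
4. `except Exception` is skipped; calculate returns 17.
5. output = 17.
Result: 17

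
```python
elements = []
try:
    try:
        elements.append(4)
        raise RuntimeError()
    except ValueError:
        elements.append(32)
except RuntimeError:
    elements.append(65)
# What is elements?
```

Step-by-step execution trace:
1. Inner try: `elements.append(4)` → elements = [4].
2. `raise RuntimeError()` raises RuntimeError.
3. Inner `except ValueError` does not match RuntimeError; exception propagates to outer try.
4. Outer `except RuntimeError` matches → `elements.append(65)` → elements = [4, 65].
Result: [4, 65]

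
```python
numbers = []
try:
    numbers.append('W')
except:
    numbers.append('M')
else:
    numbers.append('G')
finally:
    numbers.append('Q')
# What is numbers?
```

Step-by-step execution trace:
1. try: `numbers.append('W')` → numbers = ['W']. No exception raised.
2. `except` is skipped.
3. `else` runs: `numbers.append('G')` → numbers = ['W', 'G'].
4. `finally` always runs: `numbers.append('Q')` → numbers = ['W', 'G', 'Q'].
Result: ['W', 'G', 'Q']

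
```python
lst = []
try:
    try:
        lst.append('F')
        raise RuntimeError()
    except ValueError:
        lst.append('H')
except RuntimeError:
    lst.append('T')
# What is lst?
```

Step-by-step execution trace:
1. Inner try: `lst.append('F')` → lst = ['F'].
2. `raise RuntimeError()` raises RuntimeError.
3. Inner `except ValueError` does not match RuntimeError; exception propagates to outer try.
4. Outer `except RuntimeError` matches → `lst.append('T')` → lst = ['F', 'T'].
Result: ['F', 'T']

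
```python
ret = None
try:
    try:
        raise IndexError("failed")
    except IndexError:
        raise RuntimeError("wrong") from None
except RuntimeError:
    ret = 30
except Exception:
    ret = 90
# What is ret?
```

Step-by-step execution trace:
1. Inner try raises IndexError; inner `except IndexError` catches it.
2. `raise RuntimeError(...) from None` raises RuntimeError (from None suppresses __context__, but the active exception is still RuntimeError).
3. Outer `except RuntimeError` matches → ret = 30.
4. `except Exception` is not reached.
Result: 30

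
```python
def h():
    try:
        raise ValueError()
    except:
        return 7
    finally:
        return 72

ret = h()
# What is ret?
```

Step-by-step execution trace:
1. `h()` enters try: `raise ValueError()` raises ValueError.
2. bare `except` matches → `return 7` sets pending return value 7.
3. Before returning, `finally: return 72` runs and overrides the pending return.
4. h() returns 72 → ret = 72.
Result: 72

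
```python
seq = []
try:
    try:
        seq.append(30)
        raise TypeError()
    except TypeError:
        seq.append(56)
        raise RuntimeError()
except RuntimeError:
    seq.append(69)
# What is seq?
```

Step-by-step execution trace:
1. Inner try: `seq.append(30)` → seq = [30].
2. `raise TypeError()` raises TypeError.
3. Inner `except TypeError` matches → `seq.append(56)` → seq = [30, 56].
4. `raise RuntimeError()` raises RuntimeError; propagates to outer try.
5. Outer `except RuntimeError` matches → `seq.append(69)` → seq = [30, 56, 69].
Result: [30, 56, 69]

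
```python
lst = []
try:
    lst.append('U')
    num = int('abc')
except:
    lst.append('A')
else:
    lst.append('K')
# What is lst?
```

Step-by-step execution trace:
1. try: `lst.append('U')` → lst = ['U'].
2. `num = int('abc')` raises ValueError.
3. bare `except` matches → `lst.append('A')` → lst = ['U', 'A'].
4. `else` is skipped (an exception was raised).
Result: ['U', 'A']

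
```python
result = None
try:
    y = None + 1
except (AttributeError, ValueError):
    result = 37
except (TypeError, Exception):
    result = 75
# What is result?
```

Step-by-step execution trace:
1. `y = None + 1` raises TypeError.
2. `except (AttributeError, ValueError)` does not match TypeError; skipped.
3. `except (TypeError, Exception)` matches (TypeError is in the tuple) → result = 75.
Result: 75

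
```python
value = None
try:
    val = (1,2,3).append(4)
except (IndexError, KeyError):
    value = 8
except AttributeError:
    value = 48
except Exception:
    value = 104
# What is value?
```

Step-by-step execution trace:
1. `val = (1,2,3).append(4)` raises AttributeError.
2. `except (IndexError, KeyError)` does not match AttributeError; skipped.
3. `except AttributeError` matches (exact type match) → value = 48.
4. `except Exception` is not reached.
Result: 48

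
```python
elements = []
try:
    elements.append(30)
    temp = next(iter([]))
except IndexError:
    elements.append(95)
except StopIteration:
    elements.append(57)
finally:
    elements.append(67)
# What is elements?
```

Step-by-step execution trace:
1. try: `elements.append(30)` → elements = [30].
2. `temp = next(iter([]))` raises StopIteration.
3. `except IndexError` does not match StopIteration; skipped.
4. `except StopIteration` matches → `elements.append(57)` → elements = [30, 57].
5. finally always runs: `elements.append(67)` → elements = [30, 57, 67].
Result: [30, 57, 67]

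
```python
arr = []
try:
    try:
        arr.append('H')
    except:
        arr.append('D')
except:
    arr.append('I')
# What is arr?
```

Step-by-step execution trace:
1. Inner try: `arr.append('H')` → arr = ['H']. No exception raised.
2. Inner `except` is skipped.
3. Inner try completes normally; outer `except` is skipped.
Result: ['H']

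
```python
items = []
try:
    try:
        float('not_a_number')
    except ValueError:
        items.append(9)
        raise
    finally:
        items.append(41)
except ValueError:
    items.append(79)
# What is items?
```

Step-by-step execution trace:
1. Inner try: `float('not_a_number')` raises ValueError.
2. Inner `except ValueError` matches → `items.append(9)` → items = [9].
3. bare `raise` re-raises ValueError.
4. Inner `finally` runs during unwinding: `items.append(41)` → items = [9, 41].
5. Outer `except ValueError` matches → `items.append(79)` → items = [9, 41, 79].
Result: [9, 41, 79]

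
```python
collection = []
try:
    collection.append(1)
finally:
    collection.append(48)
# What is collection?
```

Step-by-step execution trace:
1. try: `collection.append(1)` → collection = [1].
2. The try body completes without raising.
3. finally always runs: `collection.append(48)` → collection = [1, 48].
Result: [1, 48]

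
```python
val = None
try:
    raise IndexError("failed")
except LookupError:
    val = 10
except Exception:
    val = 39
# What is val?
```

Step-by-step execution trace:
1. `raise IndexError(...)` raises IndexError.
2. `except LookupError` matches (IndexError is a subclass of LookupError) → val = 10.
3. `except Exception` is not reached.
Result: 10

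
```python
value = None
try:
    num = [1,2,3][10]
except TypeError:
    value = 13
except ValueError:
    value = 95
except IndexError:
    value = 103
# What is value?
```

Step-by-step execution trace:
1. `num = [1,2,3][10]` raises IndexError.
2. `except TypeError` does not match IndexError; skipped.
3. `except ValueError` does not match IndexError; skipped.
4. `except IndexError` matches → value = 103.
Result: 103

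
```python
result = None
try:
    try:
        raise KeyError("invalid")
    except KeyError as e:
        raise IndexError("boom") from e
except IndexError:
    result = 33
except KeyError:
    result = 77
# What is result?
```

Step-by-step execution trace:
1. Inner try raises KeyError; inner `except KeyError as e` catches it.
2. `raise IndexError(...) from e` raises IndexError (KeyError is attached as __cause__, but only IndexError is active).
3. Outer `except IndexError` matches → result = 33.
4. `except KeyError` is not reached.
Result: 33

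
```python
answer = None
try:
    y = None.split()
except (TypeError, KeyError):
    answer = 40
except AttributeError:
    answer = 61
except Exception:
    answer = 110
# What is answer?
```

Step-by-step execution trace:
1. `y = None.split()` raises AttributeError.
2. `except (TypeError, KeyError)` does not match AttributeError; skipped.
3. `except AttributeError` matches (exact type match) → answer = 61.
4. `except Exception` is not reached.
Result: 61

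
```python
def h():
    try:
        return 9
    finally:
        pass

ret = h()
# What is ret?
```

Step-by-step execution trace:
1. `h()` enters try: `return 9` sets pending return value 9.
2. Before returning, `finally: pass` runs (no effect).
3. h() returns 9 → ret = 9.
Result: 9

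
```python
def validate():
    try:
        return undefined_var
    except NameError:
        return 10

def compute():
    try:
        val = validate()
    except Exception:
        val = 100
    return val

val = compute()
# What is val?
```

Step-by-step execution trace:
1. `compute()` calls `validate()`.
2. In validate: `undefined_var` raises NameError; `except NameError` catches it → returns 10.
3. In compute: `val = validate()` → val = 10. No exception reaches compute.
4. `except Exception` is skipped; compute returns 10.
5. val = 10.
Result: 10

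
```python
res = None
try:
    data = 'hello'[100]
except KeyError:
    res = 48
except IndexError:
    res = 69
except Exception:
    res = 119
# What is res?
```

Step-by-step execution trace:
1. `data = 'hello'[100]` raises IndexError.
2. `except KeyError` does not match IndexError; skipped.
3. `except IndexError` matches → res = 69.
4. Remaining except clauses are skipped.
Result: 69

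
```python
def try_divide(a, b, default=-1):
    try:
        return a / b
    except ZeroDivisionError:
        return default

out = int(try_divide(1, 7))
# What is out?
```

Step-by-step execution trace:
1. `try_divide(1, 7)` enters try: `return 1 / 7` → returns 0.14285714285714285. No exception raised.
2. `except ZeroDivisionError` is skipped.
3. `int(0.14285714285714285)` → 0 → out = 0.
Result: 0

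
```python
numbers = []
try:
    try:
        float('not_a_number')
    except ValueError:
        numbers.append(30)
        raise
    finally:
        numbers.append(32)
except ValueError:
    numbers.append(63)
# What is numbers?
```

Step-by-step execution trace:
1. Inner try: `float('not_a_number')` raises ValueError.
2. Inner `except ValueError` matches → `numbers.append(30)` → numbers = [30].
3. bare `raise` re-raises ValueError.
4. Inner `finally` runs during unwinding: `numbers.append(32)` → numbers = [30, 32].
5. Outer `except ValueError` matches → `numbers.append(63)` → numbers = [30, 32, 63].
Result: [30, 32, 63]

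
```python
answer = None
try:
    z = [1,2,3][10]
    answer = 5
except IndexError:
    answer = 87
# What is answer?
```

Step-by-step execution trace:
1. `z = [1,2,3][10]` raises IndexError.
2. `answer = 5` is not reached.
3. `except IndexError` matches → answer = 87.
Result: 87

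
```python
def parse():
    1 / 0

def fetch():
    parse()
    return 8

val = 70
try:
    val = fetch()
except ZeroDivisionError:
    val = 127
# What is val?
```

Step-by-step execution trace:
1. val starts at 70.
2. try: `fetch()` calls `parse()`.
3. `parse()` evaluates `1 / 0`, which raises ZeroDivisionError; it propagates through fetch (uncaught).
4. `return 8` in fetch is not reached; the assignment to val does not complete.
5. `except ZeroDivisionError` matches → val = 127.
Result: 127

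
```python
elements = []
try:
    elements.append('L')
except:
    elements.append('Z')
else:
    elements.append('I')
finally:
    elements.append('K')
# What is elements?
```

Step-by-step execution trace:
1. try: `elements.append('L')` → elements = ['L']. No exception raised.
2. `except` is skipped.
3. `else` runs: `elements.append('I')` → elements = ['L', 'I'].
4. `finally` always runs: `elements.append('K')` → elements = ['L', 'I', 'K'].
Result: ['L', 'I', 'K']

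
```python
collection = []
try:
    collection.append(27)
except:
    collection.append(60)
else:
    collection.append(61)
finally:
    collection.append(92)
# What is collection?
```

Step-by-step execution trace:
1. try: `collection.append(27)` → collection = [27]. No exception raised.
2. `except` is skipped.
3. `else` runs: `collection.append(61)` → collection = [27, 61].
4. `finally` always runs: `collection.append(92)` → collection = [27, 61, 92].
Result: [27, 61, 92]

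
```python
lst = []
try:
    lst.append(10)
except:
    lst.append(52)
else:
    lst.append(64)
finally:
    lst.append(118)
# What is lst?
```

Step-by-step execution trace:
1. try: `lst.append(10)` → lst = [10]. No exception raised.
2. `except` is skipped.
3. `else` runs: `lst.append(64)` → lst = [10, 64].
4. `finally` always runs: `lst.append(118)` → lst = [10, 64, 118].
Result: [10, 64, 118]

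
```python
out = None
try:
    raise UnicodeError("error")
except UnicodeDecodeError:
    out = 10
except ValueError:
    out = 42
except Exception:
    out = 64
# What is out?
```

Step-by-step execution trace:
1. `raise UnicodeError(...)` raises UnicodeError.
2. `except UnicodeDecodeError` does not match (UnicodeError is not a subclass of UnicodeDecodeError); skipped.
3. `except ValueError` matches (UnicodeError is a subclass of ValueError) → out = 42.
4. `except Exception` is not reached.
Result: 42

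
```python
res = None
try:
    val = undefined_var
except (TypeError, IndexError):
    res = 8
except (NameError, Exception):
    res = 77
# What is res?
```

Step-by-step execution trace:
1. `val = undefined_var` raises NameError.
2. `except (TypeError, IndexError)` does not match NameError; skipped.
3. `except (NameError, Exception)` matches (NameError is in the tuple) → res = 77.
Result: 77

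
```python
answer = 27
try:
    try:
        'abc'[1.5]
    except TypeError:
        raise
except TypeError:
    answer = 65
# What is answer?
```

Step-by-step execution trace:
1. Inner try: `'abc'[1.5]` raises TypeError.
2. Inner `except TypeError` matches; bare `raise` re-raises the same TypeError.
3. Outer `except TypeError` matches → answer = 65.
Result: 65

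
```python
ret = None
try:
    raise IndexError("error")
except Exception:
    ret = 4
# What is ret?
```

Step-by-step execution trace:
1. `raise IndexError(...)` raises IndexError.
2. `except Exception` matches (IndexError is a subclass of Exception) → ret = 4.
Result: 4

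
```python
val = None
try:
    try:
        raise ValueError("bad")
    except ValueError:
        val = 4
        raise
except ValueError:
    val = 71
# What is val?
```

Step-by-step execution trace:
1. Inner try: `raise ValueError("bad")` raises ValueError.
2. Inner `except ValueError` matches → val = 4.
3. bare `raise` re-raises the same ValueError.
4. Outer `except ValueError` matches → val = 71.
Result: 71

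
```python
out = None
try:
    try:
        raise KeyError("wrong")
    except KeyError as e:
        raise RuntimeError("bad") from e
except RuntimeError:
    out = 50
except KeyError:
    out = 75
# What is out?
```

Step-by-step execution trace:
1. Inner try raises KeyError; inner `except KeyError as e` catches it.
2. `raise RuntimeError(...) from e` raises RuntimeError (KeyError is attached as __cause__, but only RuntimeError is active).
3. Outer `except RuntimeError` matches → out = 50.
4. `except KeyError` is not reached.
Result: 50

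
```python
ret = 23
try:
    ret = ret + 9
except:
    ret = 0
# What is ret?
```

Step-by-step execution trace:
1. ret starts at 23.
2. try: `ret = ret + 9` → ret = 32. No exception raised.
3. `except` is skipped.
Result: 32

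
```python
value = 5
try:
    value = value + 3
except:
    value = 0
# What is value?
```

Step-by-step execution trace:
1. value starts at 5.
2. try: `value = value + 3` → value = 8. No exception raised.
3. `except` is skipped.
Result: 8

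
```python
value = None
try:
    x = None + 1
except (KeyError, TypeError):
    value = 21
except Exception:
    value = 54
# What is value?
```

Step-by-step execution trace:
1. `x = None + 1` raises TypeError.
2. `except (KeyError, TypeError)` matches (TypeError is in the tuple) → value = 21.
3. `except Exception` is not reached.
Result: 21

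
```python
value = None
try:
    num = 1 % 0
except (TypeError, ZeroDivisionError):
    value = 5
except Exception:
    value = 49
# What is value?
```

Step-by-step execution trace:
1. `num = 1 % 0` raises ZeroDivisionError.
2. `except (TypeError, ZeroDivisionError)` matches (ZeroDivisionError is in the tuple) → value = 5.
3. `except Exception` is not reached.
Result: 5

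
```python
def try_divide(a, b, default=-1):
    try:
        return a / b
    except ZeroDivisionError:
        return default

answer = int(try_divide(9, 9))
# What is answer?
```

Step-by-step execution trace:
1. `try_divide(9, 9)` enters try: `return 9 / 9` → returns 1.0. No exception raised.
2. `except ZeroDivisionError` is skipped.
3. `int(1.0)` → 1 → answer = 1.
Result: 1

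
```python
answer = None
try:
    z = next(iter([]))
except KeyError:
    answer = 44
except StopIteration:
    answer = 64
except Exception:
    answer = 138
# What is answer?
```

Step-by-step execution trace:
1. `z = next(iter([]))` raises StopIteration.
2. `except KeyError` does not match StopIteration; skipped.
3. `except StopIteration` matches → answer = 64.
4. Remaining except clauses are skipped.
Result: 64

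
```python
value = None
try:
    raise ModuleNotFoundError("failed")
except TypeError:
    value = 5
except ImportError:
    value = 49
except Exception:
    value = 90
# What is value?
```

Step-by-step execution trace:
1. `raise ModuleNotFoundError(...)` raises ModuleNotFoundError.
2. `except TypeError` does not match (ModuleNotFoundError is not a subclass of TypeError); skipped.
3. `except ImportError` matches (ModuleNotFoundError is a subclass of ImportError) → value = 49.
4. `except Exception` is not reached.
Result: 49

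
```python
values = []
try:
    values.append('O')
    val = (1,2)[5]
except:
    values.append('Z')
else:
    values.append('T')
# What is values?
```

Step-by-step execution trace:
1. try: `values.append('O')` → values = ['O'].
2. `val = (1,2)[5]` raises IndexError.
3. bare `except` matches → `values.append('Z')` → values = ['O', 'Z'].
4. `else` is skipped (an exception was raised).
Result: ['O', 'Z']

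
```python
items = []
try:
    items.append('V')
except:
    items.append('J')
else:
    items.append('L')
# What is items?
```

Step-by-step execution trace:
1. try: `items.append('V')` → items = ['V']. No exception raised.
2. `except` is skipped.
3. `else` runs (try completed without exception): `items.append('L')` → items = ['V', 'L'].
Result: ['V', 'L']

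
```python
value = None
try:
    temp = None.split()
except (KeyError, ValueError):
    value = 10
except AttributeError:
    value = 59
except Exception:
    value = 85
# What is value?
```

Step-by-step execution trace:
1. `temp = None.split()` raises AttributeError.
2. `except (KeyError, ValueError)` does not match AttributeError; skipped.
3. `except AttributeError` matches (exact type match) → value = 59.
4. `except Exception` is not reached.
Result: 59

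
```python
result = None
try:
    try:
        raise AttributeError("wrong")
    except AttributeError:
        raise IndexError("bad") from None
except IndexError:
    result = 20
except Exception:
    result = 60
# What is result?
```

Step-by-step execution trace:
1. Inner try raises AttributeError; inner `except AttributeError` catches it.
2. `raise IndexError(...) from None` raises IndexError (from None suppresses __context__, but the active exception is still IndexError).
3. Outer `except IndexError` matches → result = 20.
4. `except Exception` is not reached.
Result: 20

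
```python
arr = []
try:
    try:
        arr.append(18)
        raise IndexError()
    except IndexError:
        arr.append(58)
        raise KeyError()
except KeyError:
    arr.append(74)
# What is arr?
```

Step-by-step execution trace:
1. Inner try: `arr.append(18)` → arr = [18].
2. `raise IndexError()` raises IndexError.
3. Inner `except IndexError` matches → `arr.append(58)` → arr = [18, 58].
4. `raise KeyError()` raises KeyError; propagates to outer try.
5. Outer `except KeyError` matches → `arr.append(74)` → arr = [18, 58, 74].
Result: [18, 58, 74]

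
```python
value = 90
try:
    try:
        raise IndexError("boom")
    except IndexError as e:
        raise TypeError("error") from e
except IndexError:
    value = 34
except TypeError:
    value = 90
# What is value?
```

Step-by-step execution trace:
1. Inner try raises IndexError; inner `except IndexError as e` catches it.
2. `raise TypeError(...) from e` raises TypeError (IndexError is attached as __cause__, but only TypeError is active).
3. Outer `except IndexError` does not match TypeError; skipped.
4. Outer `except TypeError` matches → value = 90.
Result: 90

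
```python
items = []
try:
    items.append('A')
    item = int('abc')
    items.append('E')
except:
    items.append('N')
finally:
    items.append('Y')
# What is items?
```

Step-by-step execution trace:
1. try: `items.append('A')` → items = ['A'].
2. `item = int('abc')` raises ValueError; `items.append('E')` is not reached.
3. bare `except` matches → `items.append('N')` → items = ['A', 'N'].
4. finally always runs: `items.append('Y')` → items = ['A', 'N', 'Y'].
Result: ['A', 'N', 'Y']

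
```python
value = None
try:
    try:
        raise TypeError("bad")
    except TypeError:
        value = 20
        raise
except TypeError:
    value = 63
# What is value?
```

Step-by-step execution trace:
1. Inner try: `raise TypeError("bad")` raises TypeError.
2. Inner `except TypeError` matches → value = 20.
3. bare `raise` re-raises the same TypeError.
4. Outer `except TypeError` matches → value = 63.
Result: 63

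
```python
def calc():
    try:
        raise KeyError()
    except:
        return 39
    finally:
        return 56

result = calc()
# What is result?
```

Step-by-step execution trace:
1. `calc()` enters try: `raise KeyError()` raises KeyError.
2. bare `except` matches → `return 39` sets pending return value 39.
3. Before returning, `finally: return 56` runs and overrides the pending return.
4. calc() returns 56 → result = 56.
Result: 56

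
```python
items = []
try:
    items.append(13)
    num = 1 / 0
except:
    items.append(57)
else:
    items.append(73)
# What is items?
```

Step-by-step execution trace:
1. try: `items.append(13)` → items = [13].
2. `num = 1 / 0` raises ZeroDivisionError.
3. bare `except` matches → `items.append(57)` → items = [13, 57].
4. `else` is skipped (an exception was raised).
Result: [13, 57]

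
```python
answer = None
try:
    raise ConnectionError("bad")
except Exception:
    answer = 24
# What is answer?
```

Step-by-step execution trace:
1. `raise ConnectionError(...)` raises ConnectionError.
2. `except Exception` matches (ConnectionError is a subclass of Exception) → answer = 24.
Result: 24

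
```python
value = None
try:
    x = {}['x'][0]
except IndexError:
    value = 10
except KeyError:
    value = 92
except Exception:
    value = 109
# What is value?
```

Step-by-step execution trace:
1. `x = {}['x'][0]` raises KeyError.
2. `except IndexError` does not match KeyError; skipped.
3. `except KeyError` matches → value = 92.
4. Remaining except clauses are skipped.
Result: 92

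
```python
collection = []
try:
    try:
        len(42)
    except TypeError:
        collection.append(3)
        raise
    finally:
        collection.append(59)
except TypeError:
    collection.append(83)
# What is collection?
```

Step-by-step execution trace:
1. Inner try: `len(42)` raises TypeError.
2. Inner `except TypeError` matches → `collection.append(3)` → collection = [3].
3. bare `raise` re-raises TypeError.
4. Inner `finally` runs during unwinding: `collection.append(59)` → collection = [3, 59].
5. Outer `except TypeError` matches → `collection.append(83)` → collection = [3, 59, 83].
Result: [3, 59, 83]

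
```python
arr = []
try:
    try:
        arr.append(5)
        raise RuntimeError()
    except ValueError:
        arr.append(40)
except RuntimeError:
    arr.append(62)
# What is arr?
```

Step-by-step execution trace:
1. Inner try: `arr.append(5)` → arr = [5].
2. `raise RuntimeError()` raises RuntimeError.
3. Inner `except ValueError` does not match RuntimeError; exception propagates to outer try.
4. Outer `except RuntimeError` matches → `arr.append(62)` → arr = [5, 62].
Result: [5, 62]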